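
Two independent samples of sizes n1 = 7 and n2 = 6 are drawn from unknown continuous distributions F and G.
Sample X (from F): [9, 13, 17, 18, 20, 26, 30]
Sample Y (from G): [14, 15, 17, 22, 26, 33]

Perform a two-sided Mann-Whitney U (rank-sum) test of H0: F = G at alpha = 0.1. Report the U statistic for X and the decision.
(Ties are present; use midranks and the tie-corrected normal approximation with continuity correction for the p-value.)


Step 1: Combine and sort all 13 observations; assign midranks.
sorted (value, group): (9,X), (13,X), (14,Y), (15,Y), (17,X), (17,Y), (18,X), (20,X), (22,Y), (26,X), (26,Y), (30,X), (33,Y)
ranks: 9->1, 13->2, 14->3, 15->4, 17->5.5, 17->5.5, 18->7, 20->8, 22->9, 26->10.5, 26->10.5, 30->12, 33->13
Step 2: Rank sum for X: R1 = 1 + 2 + 5.5 + 7 + 8 + 10.5 + 12 = 46.
Step 3: U_X = R1 - n1(n1+1)/2 = 46 - 7*8/2 = 46 - 28 = 18.
       U_Y = n1*n2 - U_X = 42 - 18 = 24.
Step 4: Ties are present, so use the tie-corrected normal approximation (with continuity correction) for the p-value.
Step 5: p-value = 0.720247; compare to alpha = 0.1. fail to reject H0.

U_X = 18, p = 0.720247, fail to reject H0 at alpha = 0.1.


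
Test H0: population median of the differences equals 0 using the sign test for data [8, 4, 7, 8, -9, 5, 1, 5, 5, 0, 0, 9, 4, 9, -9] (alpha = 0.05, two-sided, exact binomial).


Step 1: Discard zero differences. Original n = 15; n_eff = number of nonzero differences = 13.
Nonzero differences (with sign): +8, +4, +7, +8, -9, +5, +1, +5, +5, +9, +4, +9, -9
Step 2: Count signs: positive = 11, negative = 2.
Step 3: Under H0: P(positive) = 0.5, so the number of positives S ~ Bin(13, 0.5).
Step 4: Two-sided exact p-value = sum of Bin(13,0.5) probabilities at or below the observed probability = 0.022461.
Step 5: alpha = 0.05. reject H0.

n_eff = 13, pos = 11, neg = 2, p = 0.022461, reject H0.


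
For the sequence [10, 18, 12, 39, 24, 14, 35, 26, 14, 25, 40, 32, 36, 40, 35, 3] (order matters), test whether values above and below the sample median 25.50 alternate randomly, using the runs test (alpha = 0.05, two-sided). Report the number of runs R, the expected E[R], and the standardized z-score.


Step 1: Compute median = 25.50; label A = above, B = below.
Labels in order: BBBABBAABBAAAAAB  (n_A = 8, n_B = 8)
Step 2: Count runs R = 7.
Step 3: Under H0 (random ordering), E[R] = 2*n_A*n_B/(n_A+n_B) + 1 = 2*8*8/16 + 1 = 9.0000.
        Var[R] = 2*n_A*n_B*(2*n_A*n_B - n_A - n_B) / ((n_A+n_B)^2 * (n_A+n_B-1)) = 14336/3840 = 3.7333.
        SD[R] = 1.9322.
Step 4: Continuity-corrected z = (R + 0.5 - E[R]) / SD[R] = (7 + 0.5 - 9.0000) / 1.9322 = -0.7763.
Step 5: Two-sided p-value via normal approximation = 2*(1 - Phi(|z|)) = 0.437558.
Step 6: alpha = 0.05. fail to reject H0.

R = 7, z = -0.7763, p = 0.437558, fail to reject H0.


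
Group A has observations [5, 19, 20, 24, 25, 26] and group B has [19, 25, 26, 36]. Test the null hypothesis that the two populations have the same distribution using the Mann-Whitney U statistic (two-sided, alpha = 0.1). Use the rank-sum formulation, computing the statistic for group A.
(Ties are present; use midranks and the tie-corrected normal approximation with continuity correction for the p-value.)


Step 1: Combine and sort all 10 observations; assign midranks.
sorted (value, group): (5,X), (19,X), (19,Y), (20,X), (24,X), (25,X), (25,Y), (26,X), (26,Y), (36,Y)
ranks: 5->1, 19->2.5, 19->2.5, 20->4, 24->5, 25->6.5, 25->6.5, 26->8.5, 26->8.5, 36->10
Step 2: Rank sum for X: R1 = 1 + 2.5 + 4 + 5 + 6.5 + 8.5 = 27.5.
Step 3: U_X = R1 - n1(n1+1)/2 = 27.5 - 6*7/2 = 27.5 - 21 = 6.5.
       U_Y = n1*n2 - U_X = 24 - 6.5 = 17.5.
Step 4: Ties are present, so use the tie-corrected normal approximation (with continuity correction) for the p-value.
Step 5: p-value = 0.282004; compare to alpha = 0.1. fail to reject H0.

U_X = 6.5, p = 0.282004, fail to reject H0 at alpha = 0.1.


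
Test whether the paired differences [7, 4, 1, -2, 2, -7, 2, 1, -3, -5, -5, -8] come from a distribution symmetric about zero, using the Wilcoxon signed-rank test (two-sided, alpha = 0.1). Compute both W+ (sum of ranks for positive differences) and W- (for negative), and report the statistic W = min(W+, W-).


Step 1: Drop any zero differences (none here) and take |d_i|.
|d| = [7, 4, 1, 2, 2, 7, 2, 1, 3, 5, 5, 8]
Step 2: Midrank |d_i| (ties get averaged ranks).
ranks: |7|->10.5, |4|->7, |1|->1.5, |2|->4, |2|->4, |7|->10.5, |2|->4, |1|->1.5, |3|->6, |5|->8.5, |5|->8.5, |8|->12
Step 3: Attach original signs; sum ranks with positive sign and with negative sign.
W+ = 10.5 + 7 + 1.5 + 4 + 4 + 1.5 = 28.5
W- = 4 + 10.5 + 6 + 8.5 + 8.5 + 12 = 49.5
(Check: W+ + W- = 78 should equal n(n+1)/2 = 78.)
Step 4: Test statistic W = min(W+, W-) = 28.5.
Step 5: Ties in |d|, so use the tie-corrected normal approximation.
        E[W] = n(n+1)/4 = 12*13/4 = 39.
        Tie groups: |d|=1 (t=2), |d|=2 (t=3), |d|=5 (t=2), |d|=7 (t=2); sum(t^3 - t) = 42.
        Var[W] = n(n+1)(2n+1)/24 - sum(t^3-t)/48 = 3900/24 - 42/48 = 161.625.
        z = (W - E[W]) / sqrt(Var[W]) = (28.5 - 39) / 12.7132 = -0.8259.
        Two-sided p = 2*Phi(z) = 0.408853.
Step 6: alpha = 0.1. fail to reject H0.

W+ = 28.5, W- = 49.5, W = min = 28.5, p = 0.408853, fail to reject H0.


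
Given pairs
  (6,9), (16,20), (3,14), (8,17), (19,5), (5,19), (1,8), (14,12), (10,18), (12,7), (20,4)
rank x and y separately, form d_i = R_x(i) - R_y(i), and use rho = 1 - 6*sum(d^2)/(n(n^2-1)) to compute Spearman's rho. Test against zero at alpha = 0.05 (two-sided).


Step 1: Rank x and y separately (midranks; no ties here).
rank(x): 6->4, 16->9, 3->2, 8->5, 19->10, 5->3, 1->1, 14->8, 10->6, 12->7, 20->11
rank(y): 9->5, 20->11, 14->7, 17->8, 5->2, 19->10, 8->4, 12->6, 18->9, 7->3, 4->1
Step 2: d_i = R_x(i) - R_y(i); compute d_i^2.
  (4-5)^2=1, (9-11)^2=4, (2-7)^2=25, (5-8)^2=9, (10-2)^2=64, (3-10)^2=49, (1-4)^2=9, (8-6)^2=4, (6-9)^2=9, (7-3)^2=16, (11-1)^2=100
sum(d^2) = 290.
Step 3: rho = 1 - 6*290 / (11*(11^2 - 1)) = 1 - 1740/1320 = -0.318182.
Step 4: Under H0, t = rho * sqrt((n-2)/(1-rho^2)) = -1.0069 ~ t(9).
Step 5: Two-sided p-value from the t-distribution with 9 df = 0.340298.
Step 6: alpha = 0.05. fail to reject H0.

rho = -0.3182, p = 0.340298, fail to reject H0 at alpha = 0.05.


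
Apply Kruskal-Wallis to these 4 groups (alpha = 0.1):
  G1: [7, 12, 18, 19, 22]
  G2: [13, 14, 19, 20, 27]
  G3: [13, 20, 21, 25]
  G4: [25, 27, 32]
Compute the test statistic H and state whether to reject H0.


Step 1: Combine all N = 17 observations and assign midranks.
sorted (value, group, rank): (7,G1,1), (12,G1,2), (13,G2,3.5), (13,G3,3.5), (14,G2,5), (18,G1,6), (19,G1,7.5), (19,G2,7.5), (20,G2,9.5), (20,G3,9.5), (21,G3,11), (22,G1,12), (25,G3,13.5), (25,G4,13.5), (27,G2,15.5), (27,G4,15.5), (32,G4,17)
Step 2: Sum ranks within each group.
R_1 = 28.5 (n_1 = 5)
R_2 = 41 (n_2 = 5)
R_3 = 37.5 (n_3 = 4)
R_4 = 46 (n_4 = 3)
Step 3: H = 12/(N(N+1)) * sum(R_i^2/n_i) - 3(N+1)
     = 12/(17*18) * (28.5^2/5 + 41^2/5 + 37.5^2/4 + 46^2/3) - 3*18
     = 0.039216 * 1555.55 - 54
     = 7.001797.
Step 4: Ties present; correction factor C = 1 - 30/(17^3 - 17) = 0.993873. Corrected H = 7.001797 / 0.993873 = 7.044965.
Step 5: Under H0, H ~ chi^2(3); p-value = 0.070478.
Step 6: alpha = 0.1. reject H0.

H = 7.0450, df = 3, p = 0.070478, reject H0.


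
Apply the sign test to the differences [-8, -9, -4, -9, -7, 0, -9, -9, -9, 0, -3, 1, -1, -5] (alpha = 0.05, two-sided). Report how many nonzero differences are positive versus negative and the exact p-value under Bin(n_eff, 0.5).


Step 1: Discard zero differences. Original n = 14; n_eff = number of nonzero differences = 12.
Nonzero differences (with sign): -8, -9, -4, -9, -7, -9, -9, -9, -3, +1, -1, -5
Step 2: Count signs: positive = 1, negative = 11.
Step 3: Under H0: P(positive) = 0.5, so the number of positives S ~ Bin(12, 0.5).
Step 4: Two-sided exact p-value = sum of Bin(12,0.5) probabilities at or below the observed probability = 0.006348.
Step 5: alpha = 0.05. reject H0.

n_eff = 12, pos = 1, neg = 11, p = 0.006348, reject H0.


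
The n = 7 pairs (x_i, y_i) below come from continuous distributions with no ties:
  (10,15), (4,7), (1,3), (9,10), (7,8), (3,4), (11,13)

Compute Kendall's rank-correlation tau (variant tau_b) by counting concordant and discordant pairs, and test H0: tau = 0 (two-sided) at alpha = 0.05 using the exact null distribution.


Step 1: Enumerate the 21 unordered pairs (i,j) with i<j and classify each by sign(x_j-x_i) * sign(y_j-y_i).
  (1,2):dx=-6,dy=-8->C; (1,3):dx=-9,dy=-12->C; (1,4):dx=-1,dy=-5->C; (1,5):dx=-3,dy=-7->C
  (1,6):dx=-7,dy=-11->C; (1,7):dx=+1,dy=-2->D; (2,3):dx=-3,dy=-4->C; (2,4):dx=+5,dy=+3->C
  (2,5):dx=+3,dy=+1->C; (2,6):dx=-1,dy=-3->C; (2,7):dx=+7,dy=+6->C; (3,4):dx=+8,dy=+7->C
  (3,5):dx=+6,dy=+5->C; (3,6):dx=+2,dy=+1->C; (3,7):dx=+10,dy=+10->C; (4,5):dx=-2,dy=-2->C
  (4,6):dx=-6,dy=-6->C; (4,7):dx=+2,dy=+3->C; (5,6):dx=-4,dy=-4->C; (5,7):dx=+4,dy=+5->C
  (6,7):dx=+8,dy=+9->C
Step 2: C = 20, D = 1, total pairs = 21.
Step 3: tau = (C - D)/(n(n-1)/2) = (20 - 1)/21 = 0.904762.
Step 4: Exact two-sided p-value (enumerate n! = 5040 permutations of y under H0): p = 0.002778.
Step 5: alpha = 0.05. reject H0.

tau_b = 0.9048 (C=20, D=1), p = 0.002778, reject H0.


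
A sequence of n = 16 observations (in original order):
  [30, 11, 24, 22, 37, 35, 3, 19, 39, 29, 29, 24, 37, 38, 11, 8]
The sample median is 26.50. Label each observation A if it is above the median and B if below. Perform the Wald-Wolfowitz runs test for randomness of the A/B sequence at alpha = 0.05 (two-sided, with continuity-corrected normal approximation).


Step 1: Compute median = 26.50; label A = above, B = below.
Labels in order: ABBBAABBAAABAABB  (n_A = 8, n_B = 8)
Step 2: Count runs R = 8.
Step 3: Under H0 (random ordering), E[R] = 2*n_A*n_B/(n_A+n_B) + 1 = 2*8*8/16 + 1 = 9.0000.
        Var[R] = 2*n_A*n_B*(2*n_A*n_B - n_A - n_B) / ((n_A+n_B)^2 * (n_A+n_B-1)) = 14336/3840 = 3.7333.
        SD[R] = 1.9322.
Step 4: Continuity-corrected z = (R + 0.5 - E[R]) / SD[R] = (8 + 0.5 - 9.0000) / 1.9322 = -0.2588.
Step 5: Two-sided p-value via normal approximation = 2*(1 - Phi(|z|)) = 0.795809.
Step 6: alpha = 0.05. fail to reject H0.

R = 8, z = -0.2588, p = 0.795809, fail to reject H0.


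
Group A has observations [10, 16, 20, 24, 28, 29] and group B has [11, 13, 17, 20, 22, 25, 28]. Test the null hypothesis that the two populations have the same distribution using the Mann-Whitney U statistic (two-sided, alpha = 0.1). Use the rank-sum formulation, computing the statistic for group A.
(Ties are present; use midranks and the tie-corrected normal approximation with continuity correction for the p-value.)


Step 1: Combine and sort all 13 observations; assign midranks.
sorted (value, group): (10,X), (11,Y), (13,Y), (16,X), (17,Y), (20,X), (20,Y), (22,Y), (24,X), (25,Y), (28,X), (28,Y), (29,X)
ranks: 10->1, 11->2, 13->3, 16->4, 17->5, 20->6.5, 20->6.5, 22->8, 24->9, 25->10, 28->11.5, 28->11.5, 29->13
Step 2: Rank sum for X: R1 = 1 + 4 + 6.5 + 9 + 11.5 + 13 = 45.
Step 3: U_X = R1 - n1(n1+1)/2 = 45 - 6*7/2 = 45 - 21 = 24.
       U_Y = n1*n2 - U_X = 42 - 24 = 18.
Step 4: Ties are present, so use the tie-corrected normal approximation (with continuity correction) for the p-value.
Step 5: p-value = 0.720247; compare to alpha = 0.1. fail to reject H0.

U_X = 24, p = 0.720247, fail to reject H0 at alpha = 0.1.


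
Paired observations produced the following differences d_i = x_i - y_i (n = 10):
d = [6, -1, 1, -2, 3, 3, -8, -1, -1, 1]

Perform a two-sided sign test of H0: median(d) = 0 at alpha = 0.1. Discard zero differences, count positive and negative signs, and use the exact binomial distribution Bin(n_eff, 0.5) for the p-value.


Step 1: Discard zero differences. Original n = 10; n_eff = number of nonzero differences = 10.
Nonzero differences (with sign): +6, -1, +1, -2, +3, +3, -8, -1, -1, +1
Step 2: Count signs: positive = 5, negative = 5.
Step 3: Under H0: P(positive) = 0.5, so the number of positives S ~ Bin(10, 0.5).
Step 4: Two-sided exact p-value = sum of Bin(10,0.5) probabilities at or below the observed probability = 1.000000.
Step 5: alpha = 0.1. fail to reject H0.

n_eff = 10, pos = 5, neg = 5, p = 1.000000, fail to reject H0.


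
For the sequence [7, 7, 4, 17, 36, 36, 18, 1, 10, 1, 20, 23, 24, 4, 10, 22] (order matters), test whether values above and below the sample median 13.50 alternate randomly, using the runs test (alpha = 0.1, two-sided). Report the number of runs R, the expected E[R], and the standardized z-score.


Step 1: Compute median = 13.50; label A = above, B = below.
Labels in order: BBBAAAABBBAAABBA  (n_A = 8, n_B = 8)
Step 2: Count runs R = 6.
Step 3: Under H0 (random ordering), E[R] = 2*n_A*n_B/(n_A+n_B) + 1 = 2*8*8/16 + 1 = 9.0000.
        Var[R] = 2*n_A*n_B*(2*n_A*n_B - n_A - n_B) / ((n_A+n_B)^2 * (n_A+n_B-1)) = 14336/3840 = 3.7333.
        SD[R] = 1.9322.
Step 4: Continuity-corrected z = (R + 0.5 - E[R]) / SD[R] = (6 + 0.5 - 9.0000) / 1.9322 = -1.2939.
Step 5: Two-sided p-value via normal approximation = 2*(1 - Phi(|z|)) = 0.195709.
Step 6: alpha = 0.1. fail to reject H0.

R = 6, z = -1.2939, p = 0.195709, fail to reject H0.


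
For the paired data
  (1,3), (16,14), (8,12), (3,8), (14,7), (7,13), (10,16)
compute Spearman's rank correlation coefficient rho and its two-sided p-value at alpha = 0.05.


Step 1: Rank x and y separately (midranks; no ties here).
rank(x): 1->1, 16->7, 8->4, 3->2, 14->6, 7->3, 10->5
rank(y): 3->1, 14->6, 12->4, 8->3, 7->2, 13->5, 16->7
Step 2: d_i = R_x(i) - R_y(i); compute d_i^2.
  (1-1)^2=0, (7-6)^2=1, (4-4)^2=0, (2-3)^2=1, (6-2)^2=16, (3-5)^2=4, (5-7)^2=4
sum(d^2) = 26.
Step 3: rho = 1 - 6*26 / (7*(7^2 - 1)) = 1 - 156/336 = 0.535714.
Step 4: Under H0, t = rho * sqrt((n-2)/(1-rho^2)) = 1.4186 ~ t(5).
Step 5: Two-sided p-value from the t-distribution with 5 df = 0.215217.
Step 6: alpha = 0.05. fail to reject H0.

rho = 0.5357, p = 0.215217, fail to reject H0 at alpha = 0.05.


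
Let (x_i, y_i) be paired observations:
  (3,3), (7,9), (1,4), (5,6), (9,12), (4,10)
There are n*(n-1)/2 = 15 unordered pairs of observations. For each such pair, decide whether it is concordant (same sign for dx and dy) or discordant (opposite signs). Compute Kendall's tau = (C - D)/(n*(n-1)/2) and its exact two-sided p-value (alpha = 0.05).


Step 1: Enumerate the 15 unordered pairs (i,j) with i<j and classify each by sign(x_j-x_i) * sign(y_j-y_i).
  (1,2):dx=+4,dy=+6->C; (1,3):dx=-2,dy=+1->D; (1,4):dx=+2,dy=+3->C; (1,5):dx=+6,dy=+9->C
  (1,6):dx=+1,dy=+7->C; (2,3):dx=-6,dy=-5->C; (2,4):dx=-2,dy=-3->C; (2,5):dx=+2,dy=+3->C
  (2,6):dx=-3,dy=+1->D; (3,4):dx=+4,dy=+2->C; (3,5):dx=+8,dy=+8->C; (3,6):dx=+3,dy=+6->C
  (4,5):dx=+4,dy=+6->C; (4,6):dx=-1,dy=+4->D; (5,6):dx=-5,dy=-2->C
Step 2: C = 12, D = 3, total pairs = 15.
Step 3: tau = (C - D)/(n(n-1)/2) = (12 - 3)/15 = 0.600000.
Step 4: Exact two-sided p-value (enumerate n! = 720 permutations of y under H0): p = 0.136111.
Step 5: alpha = 0.05. fail to reject H0.

tau_b = 0.6000 (C=12, D=3), p = 0.136111, fail to reject H0.


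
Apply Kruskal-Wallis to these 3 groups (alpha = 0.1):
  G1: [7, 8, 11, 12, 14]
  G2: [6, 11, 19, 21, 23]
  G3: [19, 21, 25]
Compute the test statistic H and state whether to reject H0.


Step 1: Combine all N = 13 observations and assign midranks.
sorted (value, group, rank): (6,G2,1), (7,G1,2), (8,G1,3), (11,G1,4.5), (11,G2,4.5), (12,G1,6), (14,G1,7), (19,G2,8.5), (19,G3,8.5), (21,G2,10.5), (21,G3,10.5), (23,G2,12), (25,G3,13)
Step 2: Sum ranks within each group.
R_1 = 22.5 (n_1 = 5)
R_2 = 36.5 (n_2 = 5)
R_3 = 32 (n_3 = 3)
Step 3: H = 12/(N(N+1)) * sum(R_i^2/n_i) - 3(N+1)
     = 12/(13*14) * (22.5^2/5 + 36.5^2/5 + 32^2/3) - 3*14
     = 0.065934 * 709.033 - 42
     = 4.749451.
Step 4: Ties present; correction factor C = 1 - 18/(13^3 - 13) = 0.991758. Corrected H = 4.749451 / 0.991758 = 4.788920.
Step 5: Under H0, H ~ chi^2(2); p-value = 0.091222.
Step 6: alpha = 0.1. reject H0.

H = 4.7889, df = 2, p = 0.091222, reject H0.


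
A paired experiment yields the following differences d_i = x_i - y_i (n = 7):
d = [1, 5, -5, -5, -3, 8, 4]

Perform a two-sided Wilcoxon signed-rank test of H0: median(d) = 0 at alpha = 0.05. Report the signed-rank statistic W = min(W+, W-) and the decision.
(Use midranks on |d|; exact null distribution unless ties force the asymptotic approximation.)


Step 1: Drop any zero differences (none here) and take |d_i|.
|d| = [1, 5, 5, 5, 3, 8, 4]
Step 2: Midrank |d_i| (ties get averaged ranks).
ranks: |1|->1, |5|->5, |5|->5, |5|->5, |3|->2, |8|->7, |4|->3
Step 3: Attach original signs; sum ranks with positive sign and with negative sign.
W+ = 1 + 5 + 7 + 3 = 16
W- = 5 + 5 + 2 = 12
(Check: W+ + W- = 28 should equal n(n+1)/2 = 28.)
Step 4: Test statistic W = min(W+, W-) = 12.
Step 5: Ties in |d|, so use the tie-corrected normal approximation.
        E[W] = n(n+1)/4 = 7*8/4 = 14.
        Tie groups: |d|=5 (t=3); sum(t^3 - t) = 24.
        Var[W] = n(n+1)(2n+1)/24 - sum(t^3-t)/48 = 840/24 - 24/48 = 34.5.
        z = (W - E[W]) / sqrt(Var[W]) = (12 - 14) / 5.8737 = -0.3405.
        Two-sided p = 2*Phi(z) = 0.733478.
Step 6: alpha = 0.05. fail to reject H0.

W+ = 16, W- = 12, W = min = 12, p = 0.733478, fail to reject H0.


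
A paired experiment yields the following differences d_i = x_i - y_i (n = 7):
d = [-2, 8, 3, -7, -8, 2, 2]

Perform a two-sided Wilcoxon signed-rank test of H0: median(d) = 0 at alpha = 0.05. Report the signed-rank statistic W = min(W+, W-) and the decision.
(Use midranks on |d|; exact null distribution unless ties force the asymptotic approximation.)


Step 1: Drop any zero differences (none here) and take |d_i|.
|d| = [2, 8, 3, 7, 8, 2, 2]
Step 2: Midrank |d_i| (ties get averaged ranks).
ranks: |2|->2, |8|->6.5, |3|->4, |7|->5, |8|->6.5, |2|->2, |2|->2
Step 3: Attach original signs; sum ranks with positive sign and with negative sign.
W+ = 6.5 + 4 + 2 + 2 = 14.5
W- = 2 + 5 + 6.5 = 13.5
(Check: W+ + W- = 28 should equal n(n+1)/2 = 28.)
Step 4: Test statistic W = min(W+, W-) = 13.5.
Step 5: Ties in |d|, so use the tie-corrected normal approximation.
        E[W] = n(n+1)/4 = 7*8/4 = 14.
        Tie groups: |d|=2 (t=3), |d|=8 (t=2); sum(t^3 - t) = 30.
        Var[W] = n(n+1)(2n+1)/24 - sum(t^3-t)/48 = 840/24 - 30/48 = 34.375.
        z = (W - E[W]) / sqrt(Var[W]) = (13.5 - 14) / 5.8630 = -0.0853.
        Two-sided p = 2*Phi(z) = 0.932039.
Step 6: alpha = 0.05. fail to reject H0.

W+ = 14.5, W- = 13.5, W = min = 13.5, p = 0.932039, fail to reject H0.


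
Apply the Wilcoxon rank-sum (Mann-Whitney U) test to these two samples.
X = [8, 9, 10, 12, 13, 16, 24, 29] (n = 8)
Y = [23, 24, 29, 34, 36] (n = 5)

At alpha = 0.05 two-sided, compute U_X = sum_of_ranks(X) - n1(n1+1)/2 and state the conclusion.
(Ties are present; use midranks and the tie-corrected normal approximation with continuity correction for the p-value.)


Step 1: Combine and sort all 13 observations; assign midranks.
sorted (value, group): (8,X), (9,X), (10,X), (12,X), (13,X), (16,X), (23,Y), (24,X), (24,Y), (29,X), (29,Y), (34,Y), (36,Y)
ranks: 8->1, 9->2, 10->3, 12->4, 13->5, 16->6, 23->7, 24->8.5, 24->8.5, 29->10.5, 29->10.5, 34->12, 36->13
Step 2: Rank sum for X: R1 = 1 + 2 + 3 + 4 + 5 + 6 + 8.5 + 10.5 = 40.
Step 3: U_X = R1 - n1(n1+1)/2 = 40 - 8*9/2 = 40 - 36 = 4.
       U_Y = n1*n2 - U_X = 40 - 4 = 36.
Step 4: Ties are present, so use the tie-corrected normal approximation (with continuity correction) for the p-value.
Step 5: p-value = 0.022892; compare to alpha = 0.05. reject H0.

U_X = 4, p = 0.022892, reject H0 at alpha = 0.05.


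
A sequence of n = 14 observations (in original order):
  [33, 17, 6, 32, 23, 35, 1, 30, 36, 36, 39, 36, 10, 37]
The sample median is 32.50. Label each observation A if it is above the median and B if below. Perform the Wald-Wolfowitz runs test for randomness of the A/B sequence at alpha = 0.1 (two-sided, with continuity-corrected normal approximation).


Step 1: Compute median = 32.50; label A = above, B = below.
Labels in order: ABBBBABBAAAABA  (n_A = 7, n_B = 7)
Step 2: Count runs R = 7.
Step 3: Under H0 (random ordering), E[R] = 2*n_A*n_B/(n_A+n_B) + 1 = 2*7*7/14 + 1 = 8.0000.
        Var[R] = 2*n_A*n_B*(2*n_A*n_B - n_A - n_B) / ((n_A+n_B)^2 * (n_A+n_B-1)) = 8232/2548 = 3.2308.
        SD[R] = 1.7974.
Step 4: Continuity-corrected z = (R + 0.5 - E[R]) / SD[R] = (7 + 0.5 - 8.0000) / 1.7974 = -0.2782.
Step 5: Two-sided p-value via normal approximation = 2*(1 - Phi(|z|)) = 0.780879.
Step 6: alpha = 0.1. fail to reject H0.

R = 7, z = -0.2782, p = 0.780879, fail to reject H0.


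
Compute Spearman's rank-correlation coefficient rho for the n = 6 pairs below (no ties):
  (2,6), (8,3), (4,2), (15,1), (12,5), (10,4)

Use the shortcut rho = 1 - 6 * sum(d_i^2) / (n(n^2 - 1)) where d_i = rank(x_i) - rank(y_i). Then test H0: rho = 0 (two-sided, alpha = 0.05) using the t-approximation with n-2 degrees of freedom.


Step 1: Rank x and y separately (midranks; no ties here).
rank(x): 2->1, 8->3, 4->2, 15->6, 12->5, 10->4
rank(y): 6->6, 3->3, 2->2, 1->1, 5->5, 4->4
Step 2: d_i = R_x(i) - R_y(i); compute d_i^2.
  (1-6)^2=25, (3-3)^2=0, (2-2)^2=0, (6-1)^2=25, (5-5)^2=0, (4-4)^2=0
sum(d^2) = 50.
Step 3: rho = 1 - 6*50 / (6*(6^2 - 1)) = 1 - 300/210 = -0.428571.
Step 4: Under H0, t = rho * sqrt((n-2)/(1-rho^2)) = -0.9487 ~ t(4).
Step 5: Two-sided p-value from the t-distribution with 4 df = 0.396501.
Step 6: alpha = 0.05. fail to reject H0.

rho = -0.4286, p = 0.396501, fail to reject H0 at alpha = 0.05.


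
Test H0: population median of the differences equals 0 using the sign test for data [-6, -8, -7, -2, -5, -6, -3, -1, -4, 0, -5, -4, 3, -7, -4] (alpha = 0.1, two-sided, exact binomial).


Step 1: Discard zero differences. Original n = 15; n_eff = number of nonzero differences = 14.
Nonzero differences (with sign): -6, -8, -7, -2, -5, -6, -3, -1, -4, -5, -4, +3, -7, -4
Step 2: Count signs: positive = 1, negative = 13.
Step 3: Under H0: P(positive) = 0.5, so the number of positives S ~ Bin(14, 0.5).
Step 4: Two-sided exact p-value = sum of Bin(14,0.5) probabilities at or below the observed probability = 0.001831.
Step 5: alpha = 0.1. reject H0.

n_eff = 14, pos = 1, neg = 13, p = 0.001831, reject H0.


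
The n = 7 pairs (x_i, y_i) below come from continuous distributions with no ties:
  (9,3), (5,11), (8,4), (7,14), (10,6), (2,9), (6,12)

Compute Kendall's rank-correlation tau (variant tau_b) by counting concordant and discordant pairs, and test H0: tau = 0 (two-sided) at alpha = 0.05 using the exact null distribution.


Step 1: Enumerate the 21 unordered pairs (i,j) with i<j and classify each by sign(x_j-x_i) * sign(y_j-y_i).
  (1,2):dx=-4,dy=+8->D; (1,3):dx=-1,dy=+1->D; (1,4):dx=-2,dy=+11->D; (1,5):dx=+1,dy=+3->C
  (1,6):dx=-7,dy=+6->D; (1,7):dx=-3,dy=+9->D; (2,3):dx=+3,dy=-7->D; (2,4):dx=+2,dy=+3->C
  (2,5):dx=+5,dy=-5->D; (2,6):dx=-3,dy=-2->C; (2,7):dx=+1,dy=+1->C; (3,4):dx=-1,dy=+10->D
  (3,5):dx=+2,dy=+2->C; (3,6):dx=-6,dy=+5->D; (3,7):dx=-2,dy=+8->D; (4,5):dx=+3,dy=-8->D
  (4,6):dx=-5,dy=-5->C; (4,7):dx=-1,dy=-2->C; (5,6):dx=-8,dy=+3->D; (5,7):dx=-4,dy=+6->D
  (6,7):dx=+4,dy=+3->C
Step 2: C = 8, D = 13, total pairs = 21.
Step 3: tau = (C - D)/(n(n-1)/2) = (8 - 13)/21 = -0.238095.
Step 4: Exact two-sided p-value (enumerate n! = 5040 permutations of y under H0): p = 0.561905.
Step 5: alpha = 0.05. fail to reject H0.

tau_b = -0.2381 (C=8, D=13), p = 0.561905, fail to reject H0.


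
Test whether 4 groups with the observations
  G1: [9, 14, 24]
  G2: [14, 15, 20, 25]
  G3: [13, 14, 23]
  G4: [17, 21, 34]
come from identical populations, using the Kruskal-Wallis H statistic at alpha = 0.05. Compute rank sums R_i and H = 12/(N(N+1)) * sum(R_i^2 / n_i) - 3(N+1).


Step 1: Combine all N = 13 observations and assign midranks.
sorted (value, group, rank): (9,G1,1), (13,G3,2), (14,G1,4), (14,G2,4), (14,G3,4), (15,G2,6), (17,G4,7), (20,G2,8), (21,G4,9), (23,G3,10), (24,G1,11), (25,G2,12), (34,G4,13)
Step 2: Sum ranks within each group.
R_1 = 16 (n_1 = 3)
R_2 = 30 (n_2 = 4)
R_3 = 16 (n_3 = 3)
R_4 = 29 (n_4 = 3)
Step 3: H = 12/(N(N+1)) * sum(R_i^2/n_i) - 3(N+1)
     = 12/(13*14) * (16^2/3 + 30^2/4 + 16^2/3 + 29^2/3) - 3*14
     = 0.065934 * 676 - 42
     = 2.571429.
Step 4: Ties present; correction factor C = 1 - 24/(13^3 - 13) = 0.989011. Corrected H = 2.571429 / 0.989011 = 2.600000.
Step 5: Under H0, H ~ chi^2(3); p-value = 0.457490.
Step 6: alpha = 0.05. fail to reject H0.

H = 2.6000, df = 3, p = 0.457490, fail to reject H0.


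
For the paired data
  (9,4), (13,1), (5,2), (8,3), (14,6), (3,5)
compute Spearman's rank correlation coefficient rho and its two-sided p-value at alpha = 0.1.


Step 1: Rank x and y separately (midranks; no ties here).
rank(x): 9->4, 13->5, 5->2, 8->3, 14->6, 3->1
rank(y): 4->4, 1->1, 2->2, 3->3, 6->6, 5->5
Step 2: d_i = R_x(i) - R_y(i); compute d_i^2.
  (4-4)^2=0, (5-1)^2=16, (2-2)^2=0, (3-3)^2=0, (6-6)^2=0, (1-5)^2=16
sum(d^2) = 32.
Step 3: rho = 1 - 6*32 / (6*(6^2 - 1)) = 1 - 192/210 = 0.085714.
Step 4: Under H0, t = rho * sqrt((n-2)/(1-rho^2)) = 0.1721 ~ t(4).
Step 5: Two-sided p-value from the t-distribution with 4 df = 0.871743.
Step 6: alpha = 0.1. fail to reject H0.

rho = 0.0857, p = 0.871743, fail to reject H0 at alpha = 0.1.


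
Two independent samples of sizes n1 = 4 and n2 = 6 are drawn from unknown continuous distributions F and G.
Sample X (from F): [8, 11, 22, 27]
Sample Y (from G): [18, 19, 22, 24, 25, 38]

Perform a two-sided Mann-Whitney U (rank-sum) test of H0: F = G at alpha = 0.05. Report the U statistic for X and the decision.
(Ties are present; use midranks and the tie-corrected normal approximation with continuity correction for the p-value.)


Step 1: Combine and sort all 10 observations; assign midranks.
sorted (value, group): (8,X), (11,X), (18,Y), (19,Y), (22,X), (22,Y), (24,Y), (25,Y), (27,X), (38,Y)
ranks: 8->1, 11->2, 18->3, 19->4, 22->5.5, 22->5.5, 24->7, 25->8, 27->9, 38->10
Step 2: Rank sum for X: R1 = 1 + 2 + 5.5 + 9 = 17.5.
Step 3: U_X = R1 - n1(n1+1)/2 = 17.5 - 4*5/2 = 17.5 - 10 = 7.5.
       U_Y = n1*n2 - U_X = 24 - 7.5 = 16.5.
Step 4: Ties are present, so use the tie-corrected normal approximation (with continuity correction) for the p-value.
Step 5: p-value = 0.392330; compare to alpha = 0.05. fail to reject H0.

U_X = 7.5, p = 0.392330, fail to reject H0 at alpha = 0.05.


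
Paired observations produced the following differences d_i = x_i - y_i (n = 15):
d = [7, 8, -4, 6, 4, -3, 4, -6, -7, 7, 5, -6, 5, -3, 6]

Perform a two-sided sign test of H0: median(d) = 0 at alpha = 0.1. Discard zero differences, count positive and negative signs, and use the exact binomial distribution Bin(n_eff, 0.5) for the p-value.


Step 1: Discard zero differences. Original n = 15; n_eff = number of nonzero differences = 15.
Nonzero differences (with sign): +7, +8, -4, +6, +4, -3, +4, -6, -7, +7, +5, -6, +5, -3, +6
Step 2: Count signs: positive = 9, negative = 6.
Step 3: Under H0: P(positive) = 0.5, so the number of positives S ~ Bin(15, 0.5).
Step 4: Two-sided exact p-value = sum of Bin(15,0.5) probabilities at or below the observed probability = 0.607239.
Step 5: alpha = 0.1. fail to reject H0.

n_eff = 15, pos = 9, neg = 6, p = 0.607239, fail to reject H0.


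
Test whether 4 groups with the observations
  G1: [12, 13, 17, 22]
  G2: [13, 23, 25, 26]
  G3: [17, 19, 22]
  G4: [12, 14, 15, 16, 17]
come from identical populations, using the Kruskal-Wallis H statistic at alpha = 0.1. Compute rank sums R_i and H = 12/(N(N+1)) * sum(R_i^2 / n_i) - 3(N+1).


Step 1: Combine all N = 16 observations and assign midranks.
sorted (value, group, rank): (12,G1,1.5), (12,G4,1.5), (13,G1,3.5), (13,G2,3.5), (14,G4,5), (15,G4,6), (16,G4,7), (17,G1,9), (17,G3,9), (17,G4,9), (19,G3,11), (22,G1,12.5), (22,G3,12.5), (23,G2,14), (25,G2,15), (26,G2,16)
Step 2: Sum ranks within each group.
R_1 = 26.5 (n_1 = 4)
R_2 = 48.5 (n_2 = 4)
R_3 = 32.5 (n_3 = 3)
R_4 = 28.5 (n_4 = 5)
Step 3: H = 12/(N(N+1)) * sum(R_i^2/n_i) - 3(N+1)
     = 12/(16*17) * (26.5^2/4 + 48.5^2/4 + 32.5^2/3 + 28.5^2/5) - 3*17
     = 0.044118 * 1278.16 - 51
     = 5.389338.
Step 4: Ties present; correction factor C = 1 - 42/(16^3 - 16) = 0.989706. Corrected H = 5.389338 / 0.989706 = 5.445394.
Step 5: Under H0, H ~ chi^2(3); p-value = 0.141941.
Step 6: alpha = 0.1. fail to reject H0.

H = 5.4454, df = 3, p = 0.141941, fail to reject H0.


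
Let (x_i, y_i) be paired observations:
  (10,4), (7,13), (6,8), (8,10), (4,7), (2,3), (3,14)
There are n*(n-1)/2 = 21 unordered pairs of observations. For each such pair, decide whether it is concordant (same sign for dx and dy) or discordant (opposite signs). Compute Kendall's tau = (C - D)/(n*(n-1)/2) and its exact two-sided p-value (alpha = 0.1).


Step 1: Enumerate the 21 unordered pairs (i,j) with i<j and classify each by sign(x_j-x_i) * sign(y_j-y_i).
  (1,2):dx=-3,dy=+9->D; (1,3):dx=-4,dy=+4->D; (1,4):dx=-2,dy=+6->D; (1,5):dx=-6,dy=+3->D
  (1,6):dx=-8,dy=-1->C; (1,7):dx=-7,dy=+10->D; (2,3):dx=-1,dy=-5->C; (2,4):dx=+1,dy=-3->D
  (2,5):dx=-3,dy=-6->C; (2,6):dx=-5,dy=-10->C; (2,7):dx=-4,dy=+1->D; (3,4):dx=+2,dy=+2->C
  (3,5):dx=-2,dy=-1->C; (3,6):dx=-4,dy=-5->C; (3,7):dx=-3,dy=+6->D; (4,5):dx=-4,dy=-3->C
  (4,6):dx=-6,dy=-7->C; (4,7):dx=-5,dy=+4->D; (5,6):dx=-2,dy=-4->C; (5,7):dx=-1,dy=+7->D
  (6,7):dx=+1,dy=+11->C
Step 2: C = 11, D = 10, total pairs = 21.
Step 3: tau = (C - D)/(n(n-1)/2) = (11 - 10)/21 = 0.047619.
Step 4: Exact two-sided p-value (enumerate n! = 5040 permutations of y under H0): p = 1.000000.
Step 5: alpha = 0.1. fail to reject H0.

tau_b = 0.0476 (C=11, D=10), p = 1.000000, fail to reject H0.


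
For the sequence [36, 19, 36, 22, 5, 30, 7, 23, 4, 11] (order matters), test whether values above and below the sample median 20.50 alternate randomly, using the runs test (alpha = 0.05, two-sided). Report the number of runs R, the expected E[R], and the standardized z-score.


Step 1: Compute median = 20.50; label A = above, B = below.
Labels in order: ABAABABABB  (n_A = 5, n_B = 5)
Step 2: Count runs R = 8.
Step 3: Under H0 (random ordering), E[R] = 2*n_A*n_B/(n_A+n_B) + 1 = 2*5*5/10 + 1 = 6.0000.
        Var[R] = 2*n_A*n_B*(2*n_A*n_B - n_A - n_B) / ((n_A+n_B)^2 * (n_A+n_B-1)) = 2000/900 = 2.2222.
        SD[R] = 1.4907.
Step 4: Continuity-corrected z = (R - 0.5 - E[R]) / SD[R] = (8 - 0.5 - 6.0000) / 1.4907 = 1.0062.
Step 5: Two-sided p-value via normal approximation = 2*(1 - Phi(|z|)) = 0.314305.
Step 6: alpha = 0.05. fail to reject H0.

R = 8, z = 1.0062, p = 0.314305, fail to reject H0.


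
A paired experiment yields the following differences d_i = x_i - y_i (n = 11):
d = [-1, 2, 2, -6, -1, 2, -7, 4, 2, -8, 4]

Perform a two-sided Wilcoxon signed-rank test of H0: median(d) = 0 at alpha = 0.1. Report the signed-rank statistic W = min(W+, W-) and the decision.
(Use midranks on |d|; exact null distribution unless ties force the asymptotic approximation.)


Step 1: Drop any zero differences (none here) and take |d_i|.
|d| = [1, 2, 2, 6, 1, 2, 7, 4, 2, 8, 4]
Step 2: Midrank |d_i| (ties get averaged ranks).
ranks: |1|->1.5, |2|->4.5, |2|->4.5, |6|->9, |1|->1.5, |2|->4.5, |7|->10, |4|->7.5, |2|->4.5, |8|->11, |4|->7.5
Step 3: Attach original signs; sum ranks with positive sign and with negative sign.
W+ = 4.5 + 4.5 + 4.5 + 7.5 + 4.5 + 7.5 = 33
W- = 1.5 + 9 + 1.5 + 10 + 11 = 33
(Check: W+ + W- = 66 should equal n(n+1)/2 = 66.)
Step 4: Test statistic W = min(W+, W-) = 33.
Step 5: Ties in |d|, so use the tie-corrected normal approximation.
        E[W] = n(n+1)/4 = 11*12/4 = 33.
        Tie groups: |d|=1 (t=2), |d|=2 (t=4), |d|=4 (t=2); sum(t^3 - t) = 72.
        Var[W] = n(n+1)(2n+1)/24 - sum(t^3-t)/48 = 3036/24 - 72/48 = 125.
        z = (W - E[W]) / sqrt(Var[W]) = (33 - 33) / 11.1803 = 0.0000.
        Two-sided p = 2*Phi(z) = 1.000000.
Step 6: alpha = 0.1. fail to reject H0.

W+ = 33, W- = 33, W = min = 33, p = 1.000000, fail to reject H0.


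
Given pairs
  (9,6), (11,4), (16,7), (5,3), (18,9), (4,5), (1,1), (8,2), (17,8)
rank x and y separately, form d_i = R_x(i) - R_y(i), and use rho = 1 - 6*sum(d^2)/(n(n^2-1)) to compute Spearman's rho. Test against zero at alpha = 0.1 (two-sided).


Step 1: Rank x and y separately (midranks; no ties here).
rank(x): 9->5, 11->6, 16->7, 5->3, 18->9, 4->2, 1->1, 8->4, 17->8
rank(y): 6->6, 4->4, 7->7, 3->3, 9->9, 5->5, 1->1, 2->2, 8->8
Step 2: d_i = R_x(i) - R_y(i); compute d_i^2.
  (5-6)^2=1, (6-4)^2=4, (7-7)^2=0, (3-3)^2=0, (9-9)^2=0, (2-5)^2=9, (1-1)^2=0, (4-2)^2=4, (8-8)^2=0
sum(d^2) = 18.
Step 3: rho = 1 - 6*18 / (9*(9^2 - 1)) = 1 - 108/720 = 0.850000.
Step 4: Under H0, t = rho * sqrt((n-2)/(1-rho^2)) = 4.2691 ~ t(7).
Step 5: Two-sided p-value from the t-distribution with 7 df = 0.003705.
Step 6: alpha = 0.1. reject H0.

rho = 0.8500, p = 0.003705, reject H0 at alpha = 0.1.


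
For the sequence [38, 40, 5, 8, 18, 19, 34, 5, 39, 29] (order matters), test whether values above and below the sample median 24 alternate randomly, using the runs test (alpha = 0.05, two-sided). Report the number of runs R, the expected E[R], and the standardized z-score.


Step 1: Compute median = 24; label A = above, B = below.
Labels in order: AABBBBABAA  (n_A = 5, n_B = 5)
Step 2: Count runs R = 5.
Step 3: Under H0 (random ordering), E[R] = 2*n_A*n_B/(n_A+n_B) + 1 = 2*5*5/10 + 1 = 6.0000.
        Var[R] = 2*n_A*n_B*(2*n_A*n_B - n_A - n_B) / ((n_A+n_B)^2 * (n_A+n_B-1)) = 2000/900 = 2.2222.
        SD[R] = 1.4907.
Step 4: Continuity-corrected z = (R + 0.5 - E[R]) / SD[R] = (5 + 0.5 - 6.0000) / 1.4907 = -0.3354.
Step 5: Two-sided p-value via normal approximation = 2*(1 - Phi(|z|)) = 0.737316.
Step 6: alpha = 0.05. fail to reject H0.

R = 5, z = -0.3354, p = 0.737316, fail to reject H0.


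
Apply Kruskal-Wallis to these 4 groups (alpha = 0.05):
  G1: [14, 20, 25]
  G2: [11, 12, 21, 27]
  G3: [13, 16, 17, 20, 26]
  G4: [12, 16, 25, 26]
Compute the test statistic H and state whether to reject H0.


Step 1: Combine all N = 16 observations and assign midranks.
sorted (value, group, rank): (11,G2,1), (12,G2,2.5), (12,G4,2.5), (13,G3,4), (14,G1,5), (16,G3,6.5), (16,G4,6.5), (17,G3,8), (20,G1,9.5), (20,G3,9.5), (21,G2,11), (25,G1,12.5), (25,G4,12.5), (26,G3,14.5), (26,G4,14.5), (27,G2,16)
Step 2: Sum ranks within each group.
R_1 = 27 (n_1 = 3)
R_2 = 30.5 (n_2 = 4)
R_3 = 42.5 (n_3 = 5)
R_4 = 36 (n_4 = 4)
Step 3: H = 12/(N(N+1)) * sum(R_i^2/n_i) - 3(N+1)
     = 12/(16*17) * (27^2/3 + 30.5^2/4 + 42.5^2/5 + 36^2/4) - 3*17
     = 0.044118 * 1160.81 - 51
     = 0.212316.
Step 4: Ties present; correction factor C = 1 - 30/(16^3 - 16) = 0.992647. Corrected H = 0.212316 / 0.992647 = 0.213889.
Step 5: Under H0, H ~ chi^2(3); p-value = 0.975317.
Step 6: alpha = 0.05. fail to reject H0.

H = 0.2139, df = 3, p = 0.975317, fail to reject H0.


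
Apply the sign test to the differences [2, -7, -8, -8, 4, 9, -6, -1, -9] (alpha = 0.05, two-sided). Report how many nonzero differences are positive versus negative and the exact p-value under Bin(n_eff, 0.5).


Step 1: Discard zero differences. Original n = 9; n_eff = number of nonzero differences = 9.
Nonzero differences (with sign): +2, -7, -8, -8, +4, +9, -6, -1, -9
Step 2: Count signs: positive = 3, negative = 6.
Step 3: Under H0: P(positive) = 0.5, so the number of positives S ~ Bin(9, 0.5).
Step 4: Two-sided exact p-value = sum of Bin(9,0.5) probabilities at or below the observed probability = 0.507812.
Step 5: alpha = 0.05. fail to reject H0.

n_eff = 9, pos = 3, neg = 6, p = 0.507812, fail to reject H0.


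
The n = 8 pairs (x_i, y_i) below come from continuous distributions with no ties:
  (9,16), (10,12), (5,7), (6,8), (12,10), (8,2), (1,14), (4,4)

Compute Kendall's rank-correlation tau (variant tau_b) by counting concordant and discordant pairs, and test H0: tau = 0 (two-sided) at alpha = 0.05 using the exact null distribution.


Step 1: Enumerate the 28 unordered pairs (i,j) with i<j and classify each by sign(x_j-x_i) * sign(y_j-y_i).
  (1,2):dx=+1,dy=-4->D; (1,3):dx=-4,dy=-9->C; (1,4):dx=-3,dy=-8->C; (1,5):dx=+3,dy=-6->D
  (1,6):dx=-1,dy=-14->C; (1,7):dx=-8,dy=-2->C; (1,8):dx=-5,dy=-12->C; (2,3):dx=-5,dy=-5->C
  (2,4):dx=-4,dy=-4->C; (2,5):dx=+2,dy=-2->D; (2,6):dx=-2,dy=-10->C; (2,7):dx=-9,dy=+2->D
  (2,8):dx=-6,dy=-8->C; (3,4):dx=+1,dy=+1->C; (3,5):dx=+7,dy=+3->C; (3,6):dx=+3,dy=-5->D
  (3,7):dx=-4,dy=+7->D; (3,8):dx=-1,dy=-3->C; (4,5):dx=+6,dy=+2->C; (4,6):dx=+2,dy=-6->D
  (4,7):dx=-5,dy=+6->D; (4,8):dx=-2,dy=-4->C; (5,6):dx=-4,dy=-8->C; (5,7):dx=-11,dy=+4->D
  (5,8):dx=-8,dy=-6->C; (6,7):dx=-7,dy=+12->D; (6,8):dx=-4,dy=+2->D; (7,8):dx=+3,dy=-10->D
Step 2: C = 16, D = 12, total pairs = 28.
Step 3: tau = (C - D)/(n(n-1)/2) = (16 - 12)/28 = 0.142857.
Step 4: Exact two-sided p-value (enumerate n! = 40320 permutations of y under H0): p = 0.719544.
Step 5: alpha = 0.05. fail to reject H0.

tau_b = 0.1429 (C=16, D=12), p = 0.719544, fail to reject H0.


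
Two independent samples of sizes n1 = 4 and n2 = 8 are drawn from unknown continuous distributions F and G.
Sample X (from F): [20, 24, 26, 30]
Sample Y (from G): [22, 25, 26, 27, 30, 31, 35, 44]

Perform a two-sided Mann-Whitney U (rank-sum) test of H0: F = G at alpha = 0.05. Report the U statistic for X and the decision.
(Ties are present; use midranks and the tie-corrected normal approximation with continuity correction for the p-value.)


Step 1: Combine and sort all 12 observations; assign midranks.
sorted (value, group): (20,X), (22,Y), (24,X), (25,Y), (26,X), (26,Y), (27,Y), (30,X), (30,Y), (31,Y), (35,Y), (44,Y)
ranks: 20->1, 22->2, 24->3, 25->4, 26->5.5, 26->5.5, 27->7, 30->8.5, 30->8.5, 31->10, 35->11, 44->12
Step 2: Rank sum for X: R1 = 1 + 3 + 5.5 + 8.5 = 18.
Step 3: U_X = R1 - n1(n1+1)/2 = 18 - 4*5/2 = 18 - 10 = 8.
       U_Y = n1*n2 - U_X = 32 - 8 = 24.
Step 4: Ties are present, so use the tie-corrected normal approximation (with continuity correction) for the p-value.
Step 5: p-value = 0.201148; compare to alpha = 0.05. fail to reject H0.

U_X = 8, p = 0.201148, fail to reject H0 at alpha = 0.05.


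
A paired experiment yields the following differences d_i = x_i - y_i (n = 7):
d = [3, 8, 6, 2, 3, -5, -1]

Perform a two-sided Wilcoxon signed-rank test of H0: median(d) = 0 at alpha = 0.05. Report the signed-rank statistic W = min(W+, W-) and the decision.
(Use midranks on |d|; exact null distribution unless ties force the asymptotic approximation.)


Step 1: Drop any zero differences (none here) and take |d_i|.
|d| = [3, 8, 6, 2, 3, 5, 1]
Step 2: Midrank |d_i| (ties get averaged ranks).
ranks: |3|->3.5, |8|->7, |6|->6, |2|->2, |3|->3.5, |5|->5, |1|->1
Step 3: Attach original signs; sum ranks with positive sign and with negative sign.
W+ = 3.5 + 7 + 6 + 2 + 3.5 = 22
W- = 5 + 1 = 6
(Check: W+ + W- = 28 should equal n(n+1)/2 = 28.)
Step 4: Test statistic W = min(W+, W-) = 6.
Step 5: Ties in |d|, so use the tie-corrected normal approximation.
        E[W] = n(n+1)/4 = 7*8/4 = 14.
        Tie groups: |d|=3 (t=2); sum(t^3 - t) = 6.
        Var[W] = n(n+1)(2n+1)/24 - sum(t^3-t)/48 = 840/24 - 6/48 = 34.875.
        z = (W - E[W]) / sqrt(Var[W]) = (6 - 14) / 5.9055 = -1.3547.
        Two-sided p = 2*Phi(z) = 0.175523.
Step 6: alpha = 0.05. fail to reject H0.

W+ = 22, W- = 6, W = min = 6, p = 0.175523, fail to reject H0.


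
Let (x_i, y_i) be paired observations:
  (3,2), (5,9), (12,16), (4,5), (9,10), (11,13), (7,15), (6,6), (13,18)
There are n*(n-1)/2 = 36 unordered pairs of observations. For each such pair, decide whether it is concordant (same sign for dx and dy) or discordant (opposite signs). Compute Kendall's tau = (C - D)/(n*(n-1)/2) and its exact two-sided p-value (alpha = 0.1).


Step 1: Enumerate the 36 unordered pairs (i,j) with i<j and classify each by sign(x_j-x_i) * sign(y_j-y_i).
  (1,2):dx=+2,dy=+7->C; (1,3):dx=+9,dy=+14->C; (1,4):dx=+1,dy=+3->C; (1,5):dx=+6,dy=+8->C
  (1,6):dx=+8,dy=+11->C; (1,7):dx=+4,dy=+13->C; (1,8):dx=+3,dy=+4->C; (1,9):dx=+10,dy=+16->C
  (2,3):dx=+7,dy=+7->C; (2,4):dx=-1,dy=-4->C; (2,5):dx=+4,dy=+1->C; (2,6):dx=+6,dy=+4->C
  (2,7):dx=+2,dy=+6->C; (2,8):dx=+1,dy=-3->D; (2,9):dx=+8,dy=+9->C; (3,4):dx=-8,dy=-11->C
  (3,5):dx=-3,dy=-6->C; (3,6):dx=-1,dy=-3->C; (3,7):dx=-5,dy=-1->C; (3,8):dx=-6,dy=-10->C
  (3,9):dx=+1,dy=+2->C; (4,5):dx=+5,dy=+5->C; (4,6):dx=+7,dy=+8->C; (4,7):dx=+3,dy=+10->C
  (4,8):dx=+2,dy=+1->C; (4,9):dx=+9,dy=+13->C; (5,6):dx=+2,dy=+3->C; (5,7):dx=-2,dy=+5->D
  (5,8):dx=-3,dy=-4->C; (5,9):dx=+4,dy=+8->C; (6,7):dx=-4,dy=+2->D; (6,8):dx=-5,dy=-7->C
  (6,9):dx=+2,dy=+5->C; (7,8):dx=-1,dy=-9->C; (7,9):dx=+6,dy=+3->C; (8,9):dx=+7,dy=+12->C
Step 2: C = 33, D = 3, total pairs = 36.
Step 3: tau = (C - D)/(n(n-1)/2) = (33 - 3)/36 = 0.833333.
Step 4: Exact two-sided p-value (enumerate n! = 362880 permutations of y under H0): p = 0.000854.
Step 5: alpha = 0.1. reject H0.

tau_b = 0.8333 (C=33, D=3), p = 0.000854, reject H0.
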